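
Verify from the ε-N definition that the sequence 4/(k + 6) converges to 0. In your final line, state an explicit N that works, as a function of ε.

Fix ε > 0. For k ≥ 1, |4/(k + 6) − 0| = 4/(k + 6) ≤ 4/k.
We need 4/k < ε, i.e. k > 4/ε.
Take N = 4/ε. If k > N then |4/(k + 6)| ≤ 4/k < ε.

N = 4/ε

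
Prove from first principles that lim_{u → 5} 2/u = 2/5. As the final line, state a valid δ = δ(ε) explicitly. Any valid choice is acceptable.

Fix ε > 0. We seek δ > 0 such that 0 < |u − 5| < δ implies |2/u − (2/5)| < ε.
|2/u − (2/5)| = 2·|5 − u|/(5·|u|) = 2|u − 5|/(5|u|).
Require δ ≤ 5/2 so that |u| > 5 − 5/2 = 5/2, hence 5|u| > 25/2.
Then |2/u − (2/5)| < 2|u − 5|/(25/2), which is < ε when |u − 5| < (25/4)ε.
Take δ = min(5/2, (25/4)ε). Then 0 < |u − 5| < δ gives both |u − 5| < 5/2 and |u − 5| < (25/4)ε, so |2/u − (2/5)| < ε.

δ = min(5/2, (25/4)ε)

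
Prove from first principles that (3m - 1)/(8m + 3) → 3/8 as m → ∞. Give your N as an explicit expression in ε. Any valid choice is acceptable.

N = (17/64)/ε

Let ε > 0. For m ≥ 1, |(3m - 1)/(8m + 3) − (3/8)| = |-17|/(8(8m + 3)) = 17/(8(8m + 3)).
Since 8m + 3 ≥ 8m for m ≥ 1, this is ≤ 17/(8·8m) = (17/64)/m.
So |(3m - 1)/(8m + 3) − (3/8)| < ε whenever m > (17/64)/ε.
Take N = (17/64)/ε. If m > N then |(3m - 1)/(8m + 3) − (3/8)| ≤ (17/64)/m < ε.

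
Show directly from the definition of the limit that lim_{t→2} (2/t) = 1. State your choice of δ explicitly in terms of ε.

Let ε > 0 be given. We seek δ > 0 such that 0 < |t − 2| < δ implies |2/t − 1| < ε.
|2/t − 1| = 2·|2 − t|/(2·|t|) = 2|t − 2|/(2|t|).
Require δ ≤ 1 so that |t| > 2 − 1 = 1, hence 2|t| > 2.
Then |2/t − 1| < 2|t − 2|/2, which is < ε when |t − 2| < ε.
Take δ = min(1, ε). Then 0 < |t − 2| < δ gives both |t − 2| < 1 and |t − 2| < ε, so |2/t − 1| < ε.

δ = min(1, ε)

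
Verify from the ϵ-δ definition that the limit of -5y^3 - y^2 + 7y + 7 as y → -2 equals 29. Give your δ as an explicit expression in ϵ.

δ = min(1, ϵ/83)

Let ϵ > 0. We want δ > 0 such that 0 < |y + 2| < δ implies |(-5y^3 - y^2 + 7y + 7) − 29| < ϵ.
(-5y^3 - y^2 + 7y + 7) − 29 = -5y^3 - y^2 + 7y - 22 = (y + 2)(-5y^2 + 9y - 11).
So |(-5y^3 - y^2 + 7y + 7) − 29| = |y + 2|·|-5y^2 + 9y - 11|.
Require δ ≤ 1. Then |y + 2| < 1 gives |y| < 3, and by the triangle inequality |-5y^2 + 9y - 11| ≤ 5·3^2 + 9·3 + 11 = 83.
Hence |(-5y^3 - y^2 + 7y + 7) − 29| ≤ 83|y + 2| < ϵ provided |y + 2| < ϵ/83.
Take δ = min(1, ϵ/83). Then 0 < |y + 2| < δ gives both |y + 2| < 1 and |y + 2| < ϵ/83, so |(-5y^3 - y^2 + 7y + 7) − 29| < ϵ.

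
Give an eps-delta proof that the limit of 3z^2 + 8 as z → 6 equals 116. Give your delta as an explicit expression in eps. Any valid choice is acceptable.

Let eps > 0 be given. We want delta > 0 such that 0 < |z − 6| < delta implies |(3z^2 + 8) − 116| < eps.
(3z^2 + 8) − 116 = 3z^2 - 108 = (z − 6)(3z + 18).
So |(3z^2 + 8) − 116| = |z − 6|·|3z + 18|.
Require delta ≤ 1. Then |z − 6| < 1 gives |z| < 7, and by the triangle inequality |3z + 18| ≤ 3·7 + 18 = 39.
Hence |(3z^2 + 8) − 116| ≤ 39|z − 6| < eps provided |z − 6| < eps/39.
Take delta = min(1, eps/39). Then 0 < |z − 6| < delta gives both |z − 6| < 1 and |z − 6| < eps/39, so |(3z^2 + 8) − 116| < eps.

delta = min(1, eps/39)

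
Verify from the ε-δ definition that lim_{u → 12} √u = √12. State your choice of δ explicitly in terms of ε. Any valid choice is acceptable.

δ = min(12, √12·ε)

Let ε > 0 be given. We want δ > 0 such that 0 < |u − 12| < δ implies |√u − √12| < ε.
Rationalise: √u − √12 = (u − 12)/(√u + √12), so |√u − √12| = |u − 12|/(√u + √12).
Restrict δ ≤ 12 so that |u − 12| < 12 forces u > 0, and then √u + √12 > √12.
Hence |√u − √12| < |u − 12|/√12, which is < ε once |u − 12| < √12·ε.
Take δ = min(12, √12·ε). If 0 < |u − 12| < δ then u > 0 and |√u − √12| < |u − 12|/√12 < ε.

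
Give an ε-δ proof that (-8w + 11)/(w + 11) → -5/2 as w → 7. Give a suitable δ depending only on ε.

Let ε > 0. We want δ > 0 with 0 < |w − 7| < δ ⇒ |(-8w + 11)/(w + 11) + 5/2| < ε.
Combining over a common denominator, (-8w + 11)/(w + 11) + 5/2 = [(-8w + 11)·18 − (-45)·(w + 11)] / [18·(w + 11)] = -99(w − 7) / (18(w + 11)).
So |(-8w + 11)/(w + 11) + 5/2| = 99|w − 7| / (18·|w + 11|).
Require δ ≤ 9, so |w + 11| ≥ |18| − |w − 7| > 18 − 9 = 9.
Hence |(-8w + 11)/(w + 11) + 5/2| < 99|w − 7|/(18·9) = (11/18)|w − 7|, which is < ε once |w − 7| < (18/11)ε.
Take δ = min(9, (18/11)ε). Then 0 < |w − 7| < δ forces both bounds, so |(-8w + 11)/(w + 11) + 5/2| < ε.

δ = min(9, (18/11)ε)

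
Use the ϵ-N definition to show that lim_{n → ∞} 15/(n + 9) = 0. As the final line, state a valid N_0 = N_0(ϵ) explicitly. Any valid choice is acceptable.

N_0 = 15/ϵ

Let ϵ > 0 be given. For n ≥ 1, |15/(n + 9) − 0| = 15/(n + 9) ≤ 15/n.
We need 15/n < ϵ, i.e. n > 15/ϵ.
Take N_0 = 15/ϵ. If n > N_0 then |15/(n + 9)| ≤ 15/n < ϵ.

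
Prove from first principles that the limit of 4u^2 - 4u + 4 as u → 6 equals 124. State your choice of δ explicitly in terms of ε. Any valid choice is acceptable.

Suppose ε > 0. We want δ > 0 such that 0 < |u − 6| < δ implies |(4u^2 - 4u + 4) − 124| < ε.
(4u^2 - 4u + 4) − 124 = 4u^2 - 4u - 120 = (u − 6)(4u + 20).
So |(4u^2 - 4u + 4) − 124| = |u − 6|·|4u + 20|.
Assume first that |u − 6| < 2, so |u| < 8. Then |4u + 20| ≤ 4·8 + 20 = 52.
Hence |(4u^2 - 4u + 4) − 124| ≤ 52|u − 6| < ε provided |u − 6| < ε/52.
Take δ = min(2, ε/52). Then 0 < |u − 6| < δ gives both |u − 6| < 2 and |u − 6| < ε/52, so |(4u^2 - 4u + 4) − 124| < ε.

δ = min(2, ε/52)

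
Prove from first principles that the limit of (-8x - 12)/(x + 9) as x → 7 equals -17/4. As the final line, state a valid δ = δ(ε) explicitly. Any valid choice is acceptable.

δ = min(8, (32/15)ε)

Let ε > 0. We want δ > 0 with 0 < |x − 7| < δ ⇒ |(-8x - 12)/(x + 9) + 17/4| < ε.
Combining over a common denominator, (-8x - 12)/(x + 9) + 17/4 = [(-8x - 12)·16 − (-68)·(x + 9)] / [16·(x + 9)] = -60(x − 7) / (16(x + 9)).
So |(-8x - 12)/(x + 9) + 17/4| = 60|x − 7| / (16·|x + 9|).
Require δ ≤ 8, so |x + 9| ≥ |16| − |x − 7| > 16 − 8 = 8.
Hence |(-8x - 12)/(x + 9) + 17/4| < 60|x − 7|/(16·8) = (15/32)|x − 7|, which is < ε once |x − 7| < (32/15)ε.
Take δ = min(8, (32/15)ε). Then 0 < |x − 7| < δ forces both bounds, so |(-8x - 12)/(x + 9) + 17/4| < ε.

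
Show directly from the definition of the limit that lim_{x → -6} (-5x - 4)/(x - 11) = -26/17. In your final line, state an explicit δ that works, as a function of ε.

δ = min(17/2, (289/118)ε)

Fix ε > 0. We want δ > 0 with 0 < |x + 6| < δ ⇒ |(-5x - 4)/(x - 11) + 26/17| < ε.
Combining over a common denominator, (-5x - 4)/(x - 11) + 26/17 = [(-5x - 4)·(-17) − 26·(x - 11)] / [(-17)·(x - 11)] = 59(x + 6) / ((-17)(x - 11)).
So |(-5x - 4)/(x - 11) + 26/17| = 59|x + 6| / (17·|x − 11|).
Require δ ≤ 17/2, so |x − 11| ≥ |-17| − |x + 6| > 17 − 17/2 = 17/2.
Hence |(-5x - 4)/(x - 11) + 26/17| < 59|x + 6|/(17·(17/2)) = (118/289)|x + 6|, which is < ε once |x + 6| < (289/118)ε.
Take δ = min(17/2, (289/118)ε). Then 0 < |x + 6| < δ forces both bounds, so |(-5x - 4)/(x - 11) + 26/17| < ε.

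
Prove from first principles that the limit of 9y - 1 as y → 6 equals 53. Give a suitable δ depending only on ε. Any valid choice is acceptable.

Let ε > 0. We need δ > 0 so that 0 < |y − 6| < δ implies |(9y - 1) − 53| < ε.
Since (9y - 1) − 53 = 9(y − 6), we have |(9y - 1) − 53| = 9|y − 6|.
Thus it suffices that |y − 6| < ε/9.
Take δ = ε/9. If 0 < |y − 6| < δ then |(9y - 1) − 53| = 9|y − 6| < 9·(ε/9) = ε.

δ = ε/9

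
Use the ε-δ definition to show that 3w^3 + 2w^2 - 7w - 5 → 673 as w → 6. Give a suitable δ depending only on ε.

Let ε > 0. We want δ > 0 such that 0 < |w − 6| < δ implies |(3w^3 + 2w^2 - 7w - 5) − 673| < ε.
(3w^3 + 2w^2 - 7w - 5) − 673 = 3w^3 + 2w^2 - 7w - 678 = (w − 6)(3w^2 + 20w + 113).
So |(3w^3 + 2w^2 - 7w - 5) − 673| = |w − 6|·|3w^2 + 20w + 113|.
Require δ ≤ 2. Then |w − 6| < 2 gives |w| < 8, and by the triangle inequality |3w^2 + 20w + 113| ≤ 3·8^2 + 20·8 + 113 = 465.
Hence |(3w^3 + 2w^2 - 7w - 5) − 673| ≤ 465|w − 6| < ε provided |w − 6| < ε/465.
Choosing δ = min(2, ε/465) ensures both conditions, hence |(3w^3 + 2w^2 - 7w - 5) − 673| < ε.

δ = min(2, ε/465)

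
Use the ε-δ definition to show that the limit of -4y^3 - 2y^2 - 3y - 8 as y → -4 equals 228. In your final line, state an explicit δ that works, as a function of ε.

Suppose ε > 0. We want δ > 0 such that 0 < |y + 4| < δ implies |(-4y^3 - 2y^2 - 3y - 8) − 228| < ε.
(-4y^3 - 2y^2 - 3y - 8) − 228 = -4y^3 - 2y^2 - 3y - 236 = (y + 4)(-4y^2 + 14y - 59).
So |(-4y^3 - 2y^2 - 3y - 8) − 228| = |y + 4|·|-4y^2 + 14y - 59|.
Require δ ≤ 1. Then |y + 4| < 1 gives |y| < 5, and by the triangle inequality |-4y^2 + 14y - 59| ≤ 4·5^2 + 14·5 + 59 = 229.
Hence |(-4y^3 - 2y^2 - 3y - 8) − 228| ≤ 229|y + 4| < ε provided |y + 4| < ε/229.
Choosing δ = min(1, ε/229) ensures both conditions, hence |(-4y^3 - 2y^2 - 3y - 8) − 228| < ε.

δ = min(1, ε/229)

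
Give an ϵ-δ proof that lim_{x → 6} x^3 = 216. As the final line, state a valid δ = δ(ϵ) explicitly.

Let ϵ > 0 be given. We seek δ > 0 with 0 < |x − 6| < δ ⇒ |x^3 − 216| < ϵ.
Factor: x^3 − 216 = (x − 6)(x^2 + 6x + 36), so |x^3 − 216| = |x − 6|·|x^2 + 6x + 36|.
Impose δ ≤ 1 so that |x| < 7; then |x^2 + 6x + 36| ≤ 127.
Hence |x^3 − 216| ≤ 127|x − 6|, which is < ϵ once |x − 6| < ϵ/127.
Take δ = min(1, ϵ/127). If 0 < |x − 6| < δ then both bounds hold and |x^3 − 216| ≤ 127|x − 6| < 127·(ϵ/127) = ϵ.

δ = min(1, ϵ/127)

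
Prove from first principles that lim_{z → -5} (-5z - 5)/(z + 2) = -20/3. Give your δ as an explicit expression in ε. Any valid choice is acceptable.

δ = min(3/2, (9/10)ε)

Suppose ε > 0. We want δ > 0 with 0 < |z + 5| < δ ⇒ |(-5z - 5)/(z + 2) + 20/3| < ε.
Combining over a common denominator, (-5z - 5)/(z + 2) + 20/3 = [(-5z - 5)·(-3) − 20·(z + 2)] / [(-3)·(z + 2)] = -5(z + 5) / ((-3)(z + 2)).
So |(-5z - 5)/(z + 2) + 20/3| = 5|z + 5| / (3·|z + 2|).
Restrict δ ≤ 3/2. Then |z + 5| < 3/2 gives |z + 2| = |(z + 5) + (-3)| ≥ 3 − 3/2 = 3/2.
Hence |(-5z - 5)/(z + 2) + 20/3| < 5|z + 5|/(3·(3/2)) = (10/9)|z + 5|, which is < ε once |z + 5| < (9/10)ε.
Take δ = min(3/2, (9/10)ε). Then 0 < |z + 5| < δ forces both bounds, so |(-5z - 5)/(z + 2) + 20/3| < ε.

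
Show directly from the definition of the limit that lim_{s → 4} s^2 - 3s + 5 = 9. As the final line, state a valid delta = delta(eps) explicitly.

Let eps > 0 be given. We want delta > 0 such that 0 < |s − 4| < delta implies |(s^2 - 3s + 5) − 9| < eps.
(s^2 - 3s + 5) − 9 = s^2 - 3s - 4 = (s − 4)(s + 1).
So |(s^2 - 3s + 5) − 9| = |s − 4|·|s + 1|.
Assume first that |s − 4| < 1, so |s| < 5. Then |s + 1| ≤ 5 + 1 = 6.
Hence |(s^2 - 3s + 5) − 9| ≤ 6|s − 4| < eps provided |s − 4| < eps/6.
Choosing delta = min(1, eps/6) ensures both conditions, hence |(s^2 - 3s + 5) − 9| < eps.

delta = min(1, eps/6)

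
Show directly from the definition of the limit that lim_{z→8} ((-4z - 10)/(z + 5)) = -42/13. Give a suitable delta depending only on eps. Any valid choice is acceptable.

delta = min(13/2, (169/20)eps)

Let eps > 0. We want delta > 0 with 0 < |z − 8| < delta ⇒ |(-4z - 10)/(z + 5) + 42/13| < eps.
Combining over a common denominator, (-4z - 10)/(z + 5) + 42/13 = [(-4z - 10)·13 − (-42)·(z + 5)] / [13·(z + 5)] = -10(z − 8) / (13(z + 5)).
So |(-4z - 10)/(z + 5) + 42/13| = 10|z − 8| / (13·|z + 5|).
Require delta ≤ 13/2, so |z + 5| ≥ |13| − |z − 8| > 13 − 13/2 = 13/2.
Hence |(-4z - 10)/(z + 5) + 42/13| < 10|z − 8|/(13·(13/2)) = (20/169)|z − 8|, which is < eps once |z − 8| < (169/20)eps.
Take delta = min(13/2, (169/20)eps). Then 0 < |z − 8| < delta forces both bounds, so |(-4z - 10)/(z + 5) + 42/13| < eps.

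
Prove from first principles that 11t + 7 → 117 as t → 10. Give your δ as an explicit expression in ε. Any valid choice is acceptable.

Let ε > 0 be given. We need δ > 0 so that 0 < |t − 10| < δ implies |(11t + 7) − 117| < ε.
|(11t + 7) − 117| = |11t - 110| = 11|t − 10|.
Thus it suffices that |t − 10| < ε/11.
Take δ = ε/11. If 0 < |t − 10| < δ then |(11t + 7) − 117| = 11|t − 10| < 11·(ε/11) = ε.

δ = ε/11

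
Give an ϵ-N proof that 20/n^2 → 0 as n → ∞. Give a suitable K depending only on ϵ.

K = (20/ϵ)^{1/2}

Let ϵ > 0 be given. For n ≥ 1, |20/n^2 − 0| = 20/n^2.
20/n^2 < ϵ ⇔ n^2 > 20/ϵ ⇔ n > (20/ϵ)^{1/2}.
Take K = (20/ϵ)^{1/2}. Then n > K implies 20/n^2 < ϵ.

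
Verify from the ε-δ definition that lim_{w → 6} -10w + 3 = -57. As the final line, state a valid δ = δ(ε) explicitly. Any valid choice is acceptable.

δ = ε/10

Suppose ε > 0. We need δ > 0 so that 0 < |w − 6| < δ implies |(-10w + 3) + 57| < ε.
Since (-10w + 3) + 57 = -10(w − 6), we have |(-10w + 3) + 57| = 10|w − 6|.
Thus it suffices that |w − 6| < ε/10.
Take δ = ε/10. If 0 < |w − 6| < δ then |(-10w + 3) + 57| = 10|w − 6| < 10·(ε/10) = ε.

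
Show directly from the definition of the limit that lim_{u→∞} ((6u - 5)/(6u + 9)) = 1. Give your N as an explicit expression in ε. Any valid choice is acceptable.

Fix ε > 0. We seek N > 0 such that u > N implies |(6u - 5)/(6u + 9) − 1| < ε.
(6u - 5)/(6u + 9) − 1 = (6(6u - 5) − 6(6u + 9)) / (6(6u + 9)) = -84/(6(6u + 9)).
For u > 0 we have 6u + 9 > 6u, so |(6u - 5)/(6u + 9) − 1| = 84/(6(6u + 9)) < 84/(6·6u) = (7/3)/u.
Thus |(6u - 5)/(6u + 9) − 1| < ε whenever u > (7/3)/ε.
Take N = (7/3)/ε. If u > N then |(6u - 5)/(6u + 9) − 1| < (7/3)/u < ε.

N = (7/3)/ε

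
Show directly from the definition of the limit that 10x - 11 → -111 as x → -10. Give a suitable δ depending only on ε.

δ = ε/10

Fix ε > 0. We need δ > 0 so that 0 < |x + 10| < δ implies |(10x - 11) + 111| < ε.
Since (10x - 11) + 111 = 10(x + 10), we have |(10x - 11) + 111| = 10|x + 10|.
So 10|x + 10| < ε exactly when |x + 10| < ε/10.
Take δ = ε/10. If 0 < |x + 10| < δ then |(10x - 11) + 111| = 10|x + 10| < 10·(ε/10) = ε.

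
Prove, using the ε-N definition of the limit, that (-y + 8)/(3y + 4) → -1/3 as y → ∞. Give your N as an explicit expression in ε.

Suppose ε > 0. We seek N > 0 such that y > N implies |(-y + 8)/(3y + 4) + 1/3| < ε.
(-y + 8)/(3y + 4) + 1/3 = (3(-y + 8) − (-1)(3y + 4)) / (3(3y + 4)) = 28/(3(3y + 4)).
For y > 0 we have 3y + 4 > 3y, so |(-y + 8)/(3y + 4) + 1/3| = 28/(3(3y + 4)) < 28/(3·3y) = (28/9)/y.
Thus |(-y + 8)/(3y + 4) + 1/3| < ε whenever y > (28/9)/ε.
Take N = (28/9)/ε. If y > N then |(-y + 8)/(3y + 4) + 1/3| < (28/9)/y < ε.

N = (28/9)/ε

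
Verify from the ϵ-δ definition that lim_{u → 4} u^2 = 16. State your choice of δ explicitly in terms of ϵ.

Fix ϵ > 0. We seek δ > 0 with 0 < |u − 4| < δ ⇒ |u^2 − 16| < ϵ.
Factor: u^2 − 16 = (u − 4)(u + 4), so |u^2 − 16| = |u − 4|·|u + 4|.
Restrict δ ≤ 1. Then |u − 4| < 1 gives |u| < 5, so by the triangle inequality |u + 4| ≤ 5 + 4 = 9.
Hence |u^2 − 16| ≤ 9|u − 4|, which is < ϵ once |u − 4| < ϵ/9.
Take δ = min(1, ϵ/9). If 0 < |u − 4| < δ then both bounds hold and |u^2 − 16| ≤ 9|u − 4| < 9·(ϵ/9) = ϵ.

δ = min(1, ϵ/9)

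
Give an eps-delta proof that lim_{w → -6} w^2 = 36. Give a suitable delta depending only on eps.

Let eps > 0. We seek delta > 0 with 0 < |w + 6| < delta ⇒ |w^2 − 36| < eps.
Factor: w^2 − 36 = (w + 6)(w - 6), so |w^2 − 36| = |w + 6|·|w - 6|.
Restrict delta ≤ 2. Then |w + 6| < 2 gives |w| < 8, so by the triangle inequality |w - 6| ≤ 8 + 6 = 14.
Hence |w^2 − 36| ≤ 14|w + 6|, which is < eps once |w + 6| < eps/14.
Take delta = min(2, eps/14). If 0 < |w + 6| < delta then both bounds hold and |w^2 − 36| ≤ 14|w + 6| < 14·(eps/14) = eps.

delta = min(2, eps/14)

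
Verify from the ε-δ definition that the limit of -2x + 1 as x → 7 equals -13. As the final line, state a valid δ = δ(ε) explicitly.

δ = ε/2

Suppose ε > 0. We need δ > 0 so that 0 < |x − 7| < δ implies |(-2x + 1) + 13| < ε.
Since (-2x + 1) + 13 = -2(x − 7), we have |(-2x + 1) + 13| = 2|x − 7|.
So 2|x − 7| < ε exactly when |x − 7| < ε/2.
Take δ = ε/2. If 0 < |x − 7| < δ then |(-2x + 1) + 13| = 2|x − 7| < 2·(ε/2) = ε.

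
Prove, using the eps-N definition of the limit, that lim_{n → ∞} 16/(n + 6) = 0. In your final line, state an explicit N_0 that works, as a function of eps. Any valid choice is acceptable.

N_0 = 16/eps

Suppose eps > 0. For n ≥ 1, |16/(n + 6) − 0| = 16/(n + 6) ≤ 16/n.
We need 16/n < eps, i.e. n > 16/eps.
Take N_0 = 16/eps. If n > N_0 then |16/(n + 6)| ≤ 16/n < eps.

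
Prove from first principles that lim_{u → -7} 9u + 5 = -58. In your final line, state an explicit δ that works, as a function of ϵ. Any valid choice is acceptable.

δ = ϵ/9

Let ϵ > 0 be given. We need δ > 0 so that 0 < |u + 7| < δ implies |(9u + 5) + 58| < ϵ.
|(9u + 5) + 58| = |9u + 63| = 9|u + 7|.
So 9|u + 7| < ϵ exactly when |u + 7| < ϵ/9.
Take δ = ϵ/9. If 0 < |u + 7| < δ then |(9u + 5) + 58| = 9|u + 7| < 9·(ϵ/9) = ϵ.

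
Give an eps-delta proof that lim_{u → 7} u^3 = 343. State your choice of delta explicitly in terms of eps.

delta = min(2, eps/193)

Suppose eps > 0. We seek delta > 0 with 0 < |u − 7| < delta ⇒ |u^3 − 343| < eps.
Factor: u^3 − 343 = (u − 7)(u^2 + 7u + 49), so |u^3 − 343| = |u − 7|·|u^2 + 7u + 49|.
Impose delta ≤ 2 so that |u| < 9; then |u^2 + 7u + 49| ≤ 193.
Hence |u^3 − 343| ≤ 193|u − 7|, which is < eps once |u − 7| < eps/193.
Take delta = min(2, eps/193). If 0 < |u − 7| < delta then both bounds hold and |u^3 − 343| ≤ 193|u − 7| < 193·(eps/193) = eps.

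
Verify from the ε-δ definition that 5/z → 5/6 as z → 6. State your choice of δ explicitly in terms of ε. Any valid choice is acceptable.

Let ε > 0. We seek δ > 0 such that 0 < |z − 6| < δ implies |5/z − (5/6)| < ε.
|5/z − (5/6)| = 5·|6 − z|/(6·|z|) = 5|z − 6|/(6|z|).
Require δ ≤ 3 so that |z| > 6 − 3 = 3, hence 6|z| > 18.
Then |5/z − (5/6)| < 5|z − 6|/18, which is < ε when |z − 6| < (18/5)ε.
Take δ = min(3, (18/5)ε). Then 0 < |z − 6| < δ gives both |z − 6| < 3 and |z − 6| < (18/5)ε, so |5/z − (5/6)| < ε.

δ = min(3, (18/5)ε)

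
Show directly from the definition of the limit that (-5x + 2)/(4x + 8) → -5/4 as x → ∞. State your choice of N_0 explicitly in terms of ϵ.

N_0 = 3/ϵ

Fix ϵ > 0. We seek N_0 > 0 such that x > N_0 implies |(-5x + 2)/(4x + 8) + 5/4| < ϵ.
(-5x + 2)/(4x + 8) + 5/4 = (4(-5x + 2) − (-5)(4x + 8)) / (4(4x + 8)) = 48/(4(4x + 8)).
For x > 0 we have 4x + 8 > 4x, so |(-5x + 2)/(4x + 8) + 5/4| = 48/(4(4x + 8)) < 48/(4·4x) = 3/x.
Thus |(-5x + 2)/(4x + 8) + 5/4| < ϵ whenever x > 3/ϵ.
Take N_0 = 3/ϵ. If x > N_0 then |(-5x + 2)/(4x + 8) + 5/4| < 3/x < ϵ.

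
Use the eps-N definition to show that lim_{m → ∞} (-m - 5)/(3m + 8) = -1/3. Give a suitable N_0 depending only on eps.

N_0 = (7/9)/eps

Let eps > 0. For m ≥ 1, |(-m - 5)/(3m + 8) + 1/3| = |-7|/(3(3m + 8)) = 7/(3(3m + 8)).
Since 3m + 8 ≥ 3m for m ≥ 1, this is ≤ 7/(3·3m) = (7/9)/m.
So |(-m - 5)/(3m + 8) + 1/3| < eps whenever m > (7/9)/eps.
Take N_0 = (7/9)/eps. If m > N_0 then |(-m - 5)/(3m + 8) + 1/3| ≤ (7/9)/m < eps.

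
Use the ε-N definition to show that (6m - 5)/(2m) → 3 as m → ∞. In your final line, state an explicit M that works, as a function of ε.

M = (5/2)/ε

Let ε > 0 be given. For m ≥ 1, |(6m - 5)/(2m) − 3| = |-10|/(2(2m)) = 10/(2(2m)).
Since 2m ≥ 2m for m ≥ 1, this is ≤ 10/(2·2m) = (5/2)/m.
So |(6m - 5)/(2m) − 3| < ε whenever m > (5/2)/ε.
Take M = (5/2)/ε. If m > M then |(6m - 5)/(2m) − 3| ≤ (5/2)/m < ε.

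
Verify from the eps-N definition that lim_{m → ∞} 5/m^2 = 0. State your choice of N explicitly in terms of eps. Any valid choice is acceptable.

Let eps > 0. For m ≥ 1, |5/m^2 − 0| = 5/m^2.
5/m^2 < eps ⇔ m^2 > 5/eps ⇔ m > (5/eps)^{1/2}.
Take N = (5/eps)^{1/2}. Then m > N implies 5/m^2 < eps.

N = (5/eps)^{1/2}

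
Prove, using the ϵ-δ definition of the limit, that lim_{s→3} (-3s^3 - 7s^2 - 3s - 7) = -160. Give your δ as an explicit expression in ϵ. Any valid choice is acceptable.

δ = min(1, ϵ/163)

Let ϵ > 0. We want δ > 0 such that 0 < |s − 3| < δ implies |(-3s^3 - 7s^2 - 3s - 7) + 160| < ϵ.
(-3s^3 - 7s^2 - 3s - 7) + 160 = -3s^3 - 7s^2 - 3s + 153 = (s − 3)(-3s^2 - 16s - 51).
So |(-3s^3 - 7s^2 - 3s - 7) + 160| = |s − 3|·|-3s^2 - 16s - 51|.
Require δ ≤ 1. Then |s − 3| < 1 gives |s| < 4, and by the triangle inequality |-3s^2 - 16s - 51| ≤ 3·4^2 + 16·4 + 51 = 163.
Hence |(-3s^3 - 7s^2 - 3s - 7) + 160| ≤ 163|s − 3| < ϵ provided |s − 3| < ϵ/163.
Take δ = min(1, ϵ/163). Then 0 < |s − 3| < δ gives both |s − 3| < 1 and |s − 3| < ϵ/163, so |(-3s^3 - 7s^2 - 3s - 7) + 160| < ϵ.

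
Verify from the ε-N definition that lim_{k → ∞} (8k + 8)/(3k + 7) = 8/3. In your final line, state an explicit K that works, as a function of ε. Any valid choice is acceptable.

Fix ε > 0. For k ≥ 1, |(8k + 8)/(3k + 7) − (8/3)| = |-32|/(3(3k + 7)) = 32/(3(3k + 7)).
Since 3k + 7 ≥ 3k for k ≥ 1, this is ≤ 32/(3·3k) = (32/9)/k.
So |(8k + 8)/(3k + 7) − (8/3)| < ε whenever k > (32/9)/ε.
Take K = (32/9)/ε. If k > K then |(8k + 8)/(3k + 7) − (8/3)| ≤ (32/9)/k < ε.

K = (32/9)/ε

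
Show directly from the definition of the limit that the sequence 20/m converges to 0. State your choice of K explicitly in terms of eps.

K = 20/eps

Let eps > 0. For m ≥ 1, |20/m − 0| = 20/(m) ≤ 20/m.
We need 20/m < eps, i.e. m > 20/eps.
Take K = 20/eps. If m > K then |20/m| ≤ 20/m < eps.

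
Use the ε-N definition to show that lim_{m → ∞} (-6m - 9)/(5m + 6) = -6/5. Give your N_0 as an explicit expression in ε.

N_0 = (9/25)/ε

Let ε > 0. For m ≥ 1, |(-6m - 9)/(5m + 6) + 6/5| = |-9|/(5(5m + 6)) = 9/(5(5m + 6)).
Since 5m + 6 ≥ 5m for m ≥ 1, this is ≤ 9/(5·5m) = (9/25)/m.
So |(-6m - 9)/(5m + 6) + 6/5| < ε whenever m > (9/25)/ε.
Take N_0 = (9/25)/ε. If m > N_0 then |(-6m - 9)/(5m + 6) + 6/5| ≤ (9/25)/m < ε.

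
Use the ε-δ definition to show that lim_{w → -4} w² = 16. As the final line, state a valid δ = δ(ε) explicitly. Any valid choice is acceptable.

Let ε > 0 be given. We seek δ > 0 with 0 < |w + 4| < δ ⇒ |w² − 16| < ε.
Factor: w² − 16 = (w + 4)(w - 4), so |w² − 16| = |w + 4|·|w - 4|.
Restrict δ ≤ 2. Then |w + 4| < 2 gives |w| < 6, so by the triangle inequality |w - 4| ≤ 6 + 4 = 10.
Hence |w² − 16| ≤ 10|w + 4|, which is < ε once |w + 4| < ε/10.
Take δ = min(2, ε/10). If 0 < |w + 4| < δ then both bounds hold and |w² − 16| ≤ 10|w + 4| < 10·(ε/10) = ε.

δ = min(2, ε/10)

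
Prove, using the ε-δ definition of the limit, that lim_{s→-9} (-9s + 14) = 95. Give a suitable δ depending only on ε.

Let ε > 0. We need δ > 0 so that 0 < |s + 9| < δ implies |(-9s + 14) − 95| < ε.
Since (-9s + 14) − 95 = -9(s + 9), we have |(-9s + 14) − 95| = 9|s + 9|.
Thus it suffices that |s + 9| < ε/9.
Take δ = ε/9. If 0 < |s + 9| < δ then |(-9s + 14) − 95| = 9|s + 9| < 9·(ε/9) = ε.

δ = ε/9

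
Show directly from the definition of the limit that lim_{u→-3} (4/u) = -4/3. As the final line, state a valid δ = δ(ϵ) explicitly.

Fix ϵ > 0. We seek δ > 0 such that 0 < |u + 3| < δ implies |4/u + 4/3| < ϵ.
|4/u + 4/3| = 4·|-3 − u|/(3·|u|) = 4|u + 3|/(3|u|).
Require δ ≤ 3/2 so that |u| > 3 − 3/2 = 3/2, hence 3|u| > 9/2.
Then |4/u + 4/3| < 4|u + 3|/(9/2), which is < ϵ when |u + 3| < (9/8)ϵ.
Take δ = min(3/2, (9/8)ϵ). Then 0 < |u + 3| < δ gives both |u + 3| < 3/2 and |u + 3| < (9/8)ϵ, so |4/u + 4/3| < ϵ.

δ = min(3/2, (9/8)ϵ)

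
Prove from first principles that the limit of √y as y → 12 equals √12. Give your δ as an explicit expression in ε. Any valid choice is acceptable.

Suppose ε > 0. We want δ > 0 such that 0 < |y − 12| < δ implies |√y − √12| < ε.
Multiplying by the conjugate, |√y − √12| = |y − 12|/(√y + √12).
Restrict δ ≤ 12 so that |y − 12| < 12 forces y > 0, and then √y + √12 > √12.
Hence |√y − √12| < |y − 12|/√12, which is < ε once |y − 12| < √12·ε.
Take δ = min(12, √12·ε). If 0 < |y − 12| < δ then y > 0 and |√y − √12| < |y − 12|/√12 < ε.

δ = min(12, √12·ε)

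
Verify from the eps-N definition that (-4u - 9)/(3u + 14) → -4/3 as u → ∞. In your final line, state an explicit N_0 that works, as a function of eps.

Let eps > 0 be given. We seek N_0 > 0 such that u > N_0 implies |(-4u - 9)/(3u + 14) + 4/3| < eps.
(-4u - 9)/(3u + 14) + 4/3 = (3(-4u - 9) − (-4)(3u + 14)) / (3(3u + 14)) = 29/(3(3u + 14)).
For u > 0 we have 3u + 14 > 3u, so |(-4u - 9)/(3u + 14) + 4/3| = 29/(3(3u + 14)) < 29/(3·3u) = (29/9)/u.
Thus |(-4u - 9)/(3u + 14) + 4/3| < eps whenever u > (29/9)/eps.
Take N_0 = (29/9)/eps. If u > N_0 then |(-4u - 9)/(3u + 14) + 4/3| < (29/9)/u < eps.

N_0 = (29/9)/eps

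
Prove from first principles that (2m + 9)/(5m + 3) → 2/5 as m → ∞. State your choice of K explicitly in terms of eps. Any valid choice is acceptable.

Suppose eps > 0. For m ≥ 1, |(2m + 9)/(5m + 3) − (2/5)| = |39|/(5(5m + 3)) = 39/(5(5m + 3)).
Since 5m + 3 ≥ 5m for m ≥ 1, this is ≤ 39/(5·5m) = (39/25)/m.
So |(2m + 9)/(5m + 3) − (2/5)| < eps whenever m > (39/25)/eps.
Take K = (39/25)/eps. If m > K then |(2m + 9)/(5m + 3) − (2/5)| ≤ (39/25)/m < eps.

K = (39/25)/eps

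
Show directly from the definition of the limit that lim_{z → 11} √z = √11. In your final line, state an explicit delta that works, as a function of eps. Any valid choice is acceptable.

Fix eps > 0. We want delta > 0 such that 0 < |z − 11| < delta implies |√z − √11| < eps.
Multiplying by the conjugate, |√z − √11| = |z − 11|/(√z + √11).
Restrict delta ≤ 11 so that |z − 11| < 11 forces z > 0, and then √z + √11 > √11.
Hence |√z − √11| < |z − 11|/√11, which is < eps once |z − 11| < √11·eps.
Take delta = min(11, √11·eps). If 0 < |z − 11| < delta then z > 0 and |√z − √11| < |z − 11|/√11 < eps.

delta = min(11, √11·eps)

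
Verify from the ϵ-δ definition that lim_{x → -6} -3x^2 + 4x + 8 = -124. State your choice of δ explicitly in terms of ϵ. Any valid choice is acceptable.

δ = min(1, ϵ/43)

Suppose ϵ > 0. We want δ > 0 such that 0 < |x + 6| < δ implies |(-3x^2 + 4x + 8) + 124| < ϵ.
(-3x^2 + 4x + 8) + 124 = -3x^2 + 4x + 132 = (x + 6)(-3x + 22).
So |(-3x^2 + 4x + 8) + 124| = |x + 6|·|-3x + 22|.
Assume first that |x + 6| < 1, so |x| < 7. Then |-3x + 22| ≤ 3·7 + 22 = 43.
Hence |(-3x^2 + 4x + 8) + 124| ≤ 43|x + 6| < ϵ provided |x + 6| < ϵ/43.
Take δ = min(1, ϵ/43). Then 0 < |x + 6| < δ gives both |x + 6| < 1 and |x + 6| < ϵ/43, so |(-3x^2 + 4x + 8) + 124| < ϵ.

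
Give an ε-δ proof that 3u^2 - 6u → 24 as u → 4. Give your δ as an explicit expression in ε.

δ = min(1, ε/21)

Fix ε > 0. We want δ > 0 such that 0 < |u − 4| < δ implies |(3u^2 - 6u) − 24| < ε.
(3u^2 - 6u) − 24 = 3u^2 - 6u - 24 = (u − 4)(3u + 6).
So |(3u^2 - 6u) − 24| = |u − 4|·|3u + 6|.
Require δ ≤ 1. Then |u − 4| < 1 gives |u| < 5, and by the triangle inequality |3u + 6| ≤ 3·5 + 6 = 21.
Hence |(3u^2 - 6u) − 24| ≤ 21|u − 4| < ε provided |u − 4| < ε/21.
Choosing δ = min(1, ε/21) ensures both conditions, hence |(3u^2 - 6u) − 24| < ε.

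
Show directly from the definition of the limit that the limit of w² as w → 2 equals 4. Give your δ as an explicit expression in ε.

Fix ε > 0. We seek δ > 0 with 0 < |w − 2| < δ ⇒ |w² − 4| < ε.
Factor: w² − 4 = (w − 2)(w + 2), so |w² − 4| = |w − 2|·|w + 2|.
Impose δ ≤ 1 so that |w| < 3; then |w + 2| ≤ 5.
Hence |w² − 4| ≤ 5|w − 2|, which is < ε once |w − 2| < ε/5.
Take δ = min(1, ε/5). If 0 < |w − 2| < δ then both bounds hold and |w² − 4| ≤ 5|w − 2| < 5·(ε/5) = ε.

δ = min(1, ε/5)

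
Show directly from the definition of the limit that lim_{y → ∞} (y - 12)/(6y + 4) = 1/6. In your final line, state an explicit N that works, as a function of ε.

N = (19/9)/ε

Let ε > 0. We seek N > 0 such that y > N implies |(y - 12)/(6y + 4) − (1/6)| < ε.
(y - 12)/(6y + 4) − (1/6) = (6(y - 12) − (6y + 4)) / (6(6y + 4)) = -76/(6(6y + 4)).
For y > 0 we have 6y + 4 > 6y, so |(y - 12)/(6y + 4) − (1/6)| = 76/(6(6y + 4)) < 76/(6·6y) = (19/9)/y.
Thus |(y - 12)/(6y + 4) − (1/6)| < ε whenever y > (19/9)/ε.
Take N = (19/9)/ε. If y > N then |(y - 12)/(6y + 4) − (1/6)| < (19/9)/y < ε.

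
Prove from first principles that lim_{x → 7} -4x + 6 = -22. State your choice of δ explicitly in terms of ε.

Suppose ε > 0. We need δ > 0 so that 0 < |x − 7| < δ implies |(-4x + 6) + 22| < ε.
Since (-4x + 6) + 22 = -4(x − 7), we have |(-4x + 6) + 22| = 4|x − 7|.
So 4|x − 7| < ε exactly when |x − 7| < ε/4.
Take δ = ε/4. If 0 < |x − 7| < δ then |(-4x + 6) + 22| = 4|x − 7| < 4·(ε/4) = ε.

δ = ε/4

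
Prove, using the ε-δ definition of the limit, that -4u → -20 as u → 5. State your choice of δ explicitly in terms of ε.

δ = ε/4

Fix ε > 0. We need δ > 0 so that 0 < |u − 5| < δ implies |(-4u) + 20| < ε.
Since (-4u) + 20 = -4(u − 5), we have |(-4u) + 20| = 4|u − 5|.
So 4|u − 5| < ε exactly when |u − 5| < ε/4.
Choosing δ = ε/4 gives |(-4u) + 20| = 4|u − 5| < ε whenever |u − 5| < δ.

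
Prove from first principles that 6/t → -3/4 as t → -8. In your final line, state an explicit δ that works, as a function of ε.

Let ε > 0. We seek δ > 0 such that 0 < |t + 8| < δ implies |6/t + 3/4| < ε.
|6/t + 3/4| = 6·|-8 − t|/(8·|t|) = 6|t + 8|/(8|t|).
Require δ ≤ 4 so that |t| > 8 − 4 = 4, hence 8|t| > 32.
Then |6/t + 3/4| < 6|t + 8|/32, which is < ε when |t + 8| < (16/3)ε.
Take δ = min(4, (16/3)ε). Then 0 < |t + 8| < δ gives both |t + 8| < 4 and |t + 8| < (16/3)ε, so |6/t + 3/4| < ε.

δ = min(4, (16/3)ε)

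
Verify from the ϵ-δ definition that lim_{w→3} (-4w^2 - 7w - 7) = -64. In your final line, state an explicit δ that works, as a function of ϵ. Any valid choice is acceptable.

δ = min(2, ϵ/39)

Let ϵ > 0. We want δ > 0 such that 0 < |w − 3| < δ implies |(-4w^2 - 7w - 7) + 64| < ϵ.
(-4w^2 - 7w - 7) + 64 = -4w^2 - 7w + 57 = (w − 3)(-4w - 19).
So |(-4w^2 - 7w - 7) + 64| = |w − 3|·|-4w - 19|.
Require δ ≤ 2. Then |w − 3| < 2 gives |w| < 5, and by the triangle inequality |-4w - 19| ≤ 4·5 + 19 = 39.
Hence |(-4w^2 - 7w - 7) + 64| ≤ 39|w − 3| < ϵ provided |w − 3| < ϵ/39.
Choosing δ = min(2, ϵ/39) ensures both conditions, hence |(-4w^2 - 7w - 7) + 64| < ϵ.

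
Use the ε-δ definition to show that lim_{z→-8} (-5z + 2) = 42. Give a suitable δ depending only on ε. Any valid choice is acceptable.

Let ε > 0 be given. We need δ > 0 so that 0 < |z + 8| < δ implies |(-5z + 2) − 42| < ε.
|(-5z + 2) − 42| = |-5z - 40| = 5|z + 8|.
Thus it suffices that |z + 8| < ε/5.
Choosing δ = ε/5 gives |(-5z + 2) − 42| = 5|z + 8| < ε whenever |z + 8| < δ.

δ = ε/5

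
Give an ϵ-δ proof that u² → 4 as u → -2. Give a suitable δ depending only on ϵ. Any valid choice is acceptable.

Suppose ϵ > 0. We seek δ > 0 with 0 < |u + 2| < δ ⇒ |u² − 4| < ϵ.
Factor: u² − 4 = (u + 2)(u - 2), so |u² − 4| = |u + 2|·|u - 2|.
Impose δ ≤ 2 so that |u| < 4; then |u - 2| ≤ 6.
Hence |u² − 4| ≤ 6|u + 2|, which is < ϵ once |u + 2| < ϵ/6.
Take δ = min(2, ϵ/6). If 0 < |u + 2| < δ then both bounds hold and |u² − 4| ≤ 6|u + 2| < 6·(ϵ/6) = ϵ.

δ = min(2, ϵ/6)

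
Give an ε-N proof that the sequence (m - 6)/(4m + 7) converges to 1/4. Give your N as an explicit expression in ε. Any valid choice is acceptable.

N = (31/16)/ε

Let ε > 0. For m ≥ 1, |(m - 6)/(4m + 7) − (1/4)| = |-31|/(4(4m + 7)) = 31/(4(4m + 7)).
Since 4m + 7 ≥ 4m for m ≥ 1, this is ≤ 31/(4·4m) = (31/16)/m.
So |(m - 6)/(4m + 7) − (1/4)| < ε whenever m > (31/16)/ε.
Take N = (31/16)/ε. If m > N then |(m - 6)/(4m + 7) − (1/4)| ≤ (31/16)/m < ε.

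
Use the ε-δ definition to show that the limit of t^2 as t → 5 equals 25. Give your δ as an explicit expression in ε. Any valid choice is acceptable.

δ = min(1, ε/11)

Suppose ε > 0. We seek δ > 0 with 0 < |t − 5| < δ ⇒ |t^2 − 25| < ε.
Factor: t^2 − 25 = (t − 5)(t + 5), so |t^2 − 25| = |t − 5|·|t + 5|.
Restrict δ ≤ 1. Then |t − 5| < 1 gives |t| < 6, so by the triangle inequality |t + 5| ≤ 6 + 5 = 11.
Hence |t^2 − 25| ≤ 11|t − 5|, which is < ε once |t − 5| < ε/11.
Take δ = min(1, ε/11). If 0 < |t − 5| < δ then both bounds hold and |t^2 − 25| ≤ 11|t − 5| < 11·(ε/11) = ε.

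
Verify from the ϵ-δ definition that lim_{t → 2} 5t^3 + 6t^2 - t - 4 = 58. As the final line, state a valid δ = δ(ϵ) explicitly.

Let ϵ > 0 be given. We want δ > 0 such that 0 < |t − 2| < δ implies |(5t^3 + 6t^2 - t - 4) − 58| < ϵ.
(5t^3 + 6t^2 - t - 4) − 58 = 5t^3 + 6t^2 - t - 62 = (t − 2)(5t^2 + 16t + 31).
So |(5t^3 + 6t^2 - t - 4) − 58| = |t − 2|·|5t^2 + 16t + 31|.
Require δ ≤ 1. Then |t − 2| < 1 gives |t| < 3, and by the triangle inequality |5t^2 + 16t + 31| ≤ 5·3^2 + 16·3 + 31 = 124.
Hence |(5t^3 + 6t^2 - t - 4) − 58| ≤ 124|t − 2| < ϵ provided |t − 2| < ϵ/124.
Take δ = min(1, ϵ/124). Then 0 < |t − 2| < δ gives both |t − 2| < 1 and |t − 2| < ϵ/124, so |(5t^3 + 6t^2 - t - 4) − 58| < ϵ.

δ = min(1, ϵ/124)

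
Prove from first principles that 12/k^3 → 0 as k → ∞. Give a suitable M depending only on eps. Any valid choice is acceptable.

Let eps > 0. For k ≥ 1, |12/k^3 − 0| = 12/k^3.
12/k^3 < eps ⇔ k^3 > 12/eps ⇔ k > (12/eps)^{1/3}.
Take M = (12/eps)^{1/3}. Then k > M implies 12/k^3 < eps.

M = (12/eps)^{1/3}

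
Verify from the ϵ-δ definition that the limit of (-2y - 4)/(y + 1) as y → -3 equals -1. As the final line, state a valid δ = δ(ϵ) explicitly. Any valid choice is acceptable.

δ = min(1, ϵ)

Suppose ϵ > 0. We want δ > 0 with 0 < |y + 3| < δ ⇒ |(-2y - 4)/(y + 1) + 1| < ϵ.
Combining over a common denominator, (-2y - 4)/(y + 1) + 1 = [(-2y - 4)·(-2) − 2·(y + 1)] / [(-2)·(y + 1)] = 2(y + 3) / ((-2)(y + 1)).
So |(-2y - 4)/(y + 1) + 1| = 2|y + 3| / (2·|y + 1|).
Restrict δ ≤ 1. Then |y + 3| < 1 gives |y + 1| = |(y + 3) + (-2)| ≥ 2 − 1 = 1.
Hence |(-2y - 4)/(y + 1) + 1| < 2|y + 3|/(2·1) = |y + 3|, which is < ϵ once |y + 3| < ϵ.
Take δ = min(1, ϵ). Then 0 < |y + 3| < δ forces both bounds, so |(-2y - 4)/(y + 1) + 1| < ϵ.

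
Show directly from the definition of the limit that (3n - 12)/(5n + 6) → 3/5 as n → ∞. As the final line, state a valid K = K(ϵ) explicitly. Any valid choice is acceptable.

Suppose ϵ > 0. For n ≥ 1, |(3n - 12)/(5n + 6) − (3/5)| = |-78|/(5(5n + 6)) = 78/(5(5n + 6)).
Since 5n + 6 ≥ 5n for n ≥ 1, this is ≤ 78/(5·5n) = (78/25)/n.
So |(3n - 12)/(5n + 6) − (3/5)| < ϵ whenever n > (78/25)/ϵ.
Take K = (78/25)/ϵ. If n > K then |(3n - 12)/(5n + 6) − (3/5)| ≤ (78/25)/n < ϵ.

K = (78/25)/ϵ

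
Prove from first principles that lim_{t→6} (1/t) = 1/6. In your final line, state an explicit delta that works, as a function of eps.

delta = min(3, 18eps)

Fix eps > 0. We seek delta > 0 such that 0 < |t − 6| < delta implies |1/t − (1/6)| < eps.
|1/t − (1/6)| = |6 − t|/(6·|t|) = |t − 6|/(6|t|).
Restrict delta ≤ 3. Then |t − 6| < 3 gives |t| > 3, so 6|t| > 18.
Then |1/t − (1/6)| < |t − 6|/18, which is < eps when |t − 6| < 18eps.
Take delta = min(3, 18eps). Then 0 < |t − 6| < delta gives both |t − 6| < 3 and |t − 6| < 18eps, so |1/t − (1/6)| < eps.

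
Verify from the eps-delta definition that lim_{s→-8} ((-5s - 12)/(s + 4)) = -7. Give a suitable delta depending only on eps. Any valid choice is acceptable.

delta = min(2, eps)

Let eps > 0. We want delta > 0 with 0 < |s + 8| < delta ⇒ |(-5s - 12)/(s + 4) + 7| < eps.
Combining over a common denominator, (-5s - 12)/(s + 4) + 7 = [(-5s - 12)·(-4) − 28·(s + 4)] / [(-4)·(s + 4)] = -8(s + 8) / ((-4)(s + 4)).
So |(-5s - 12)/(s + 4) + 7| = 8|s + 8| / (4·|s + 4|).
Require delta ≤ 2, so |s + 4| ≥ |-4| − |s + 8| > 4 − 2 = 2.
Hence |(-5s - 12)/(s + 4) + 7| < 8|s + 8|/(4·2) = |s + 8|, which is < eps once |s + 8| < eps.
Take delta = min(2, eps). Then 0 < |s + 8| < delta forces both bounds, so |(-5s - 12)/(s + 4) + 7| < eps.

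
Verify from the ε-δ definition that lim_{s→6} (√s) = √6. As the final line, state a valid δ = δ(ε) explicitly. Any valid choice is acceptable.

δ = min(6, √6·ε)

Suppose ε > 0. We want δ > 0 such that 0 < |s − 6| < δ implies |√s − √6| < ε.
Multiplying by the conjugate, |√s − √6| = |s − 6|/(√s + √6).
Restrict δ ≤ 6 so that |s − 6| < 6 forces s > 0, and then √s + √6 > √6.
Hence |√s − √6| < |s − 6|/√6, which is < ε once |s − 6| < √6·ε.
Take δ = min(6, √6·ε). If 0 < |s − 6| < δ then s > 0 and |√s − √6| < |s − 6|/√6 < ε.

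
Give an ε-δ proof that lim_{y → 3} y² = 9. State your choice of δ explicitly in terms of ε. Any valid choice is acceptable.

δ = min(1, ε/7)

Suppose ε > 0. We seek δ > 0 with 0 < |y − 3| < δ ⇒ |y² − 9| < ε.
Factor: y² − 9 = (y − 3)(y + 3), so |y² − 9| = |y − 3|·|y + 3|.
Restrict δ ≤ 1. Then |y − 3| < 1 gives |y| < 4, so by the triangle inequality |y + 3| ≤ 4 + 3 = 7.
Hence |y² − 9| ≤ 7|y − 3|, which is < ε once |y − 3| < ε/7.
Take δ = min(1, ε/7). If 0 < |y − 3| < δ then both bounds hold and |y² − 9| ≤ 7|y − 3| < 7·(ε/7) = ε.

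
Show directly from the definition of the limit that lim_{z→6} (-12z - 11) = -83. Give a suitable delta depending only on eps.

Fix eps > 0. We need delta > 0 so that 0 < |z − 6| < delta implies |(-12z - 11) + 83| < eps.
Since (-12z - 11) + 83 = -12(z − 6), we have |(-12z - 11) + 83| = 12|z − 6|.
So 12|z − 6| < eps exactly when |z − 6| < eps/12.
Take delta = eps/12. If 0 < |z − 6| < delta then |(-12z - 11) + 83| = 12|z − 6| < 12·(eps/12) = eps.

delta = eps/12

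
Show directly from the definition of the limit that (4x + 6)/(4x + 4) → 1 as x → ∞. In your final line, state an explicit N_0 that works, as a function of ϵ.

Let ϵ > 0. We seek N_0 > 0 such that x > N_0 implies |(4x + 6)/(4x + 4) − 1| < ϵ.
(4x + 6)/(4x + 4) − 1 = (4(4x + 6) − 4(4x + 4)) / (4(4x + 4)) = 8/(4(4x + 4)).
For x > 0 we have 4x + 4 > 4x, so |(4x + 6)/(4x + 4) − 1| = 8/(4(4x + 4)) < 8/(4·4x) = (1/2)/x.
Thus |(4x + 6)/(4x + 4) − 1| < ϵ whenever x > (1/2)/ϵ.
Take N_0 = (1/2)/ϵ. If x > N_0 then |(4x + 6)/(4x + 4) − 1| < (1/2)/x < ϵ.

N_0 = (1/2)/ϵ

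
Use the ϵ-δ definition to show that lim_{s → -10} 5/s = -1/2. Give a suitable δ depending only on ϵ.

δ = min(5, 10ϵ)

Let ϵ > 0. We seek δ > 0 such that 0 < |s + 10| < δ implies |5/s + 1/2| < ϵ.
|5/s + 1/2| = 5·|-10 − s|/(10·|s|) = 5|s + 10|/(10|s|).
Restrict δ ≤ 5. Then |s + 10| < 5 gives |s| > 5, so 10|s| > 50.
Then |5/s + 1/2| < 5|s + 10|/50, which is < ϵ when |s + 10| < 10ϵ.
Take δ = min(5, 10ϵ). Then 0 < |s + 10| < δ gives both |s + 10| < 5 and |s + 10| < 10ϵ, so |5/s + 1/2| < ϵ.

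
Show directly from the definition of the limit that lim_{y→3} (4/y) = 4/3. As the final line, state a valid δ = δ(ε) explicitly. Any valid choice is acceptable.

δ = min(3/2, (9/8)ε)

Suppose ε > 0. We seek δ > 0 such that 0 < |y − 3| < δ implies |4/y − (4/3)| < ε.
|4/y − (4/3)| = 4·|3 − y|/(3·|y|) = 4|y − 3|/(3|y|).
Require δ ≤ 3/2 so that |y| > 3 − 3/2 = 3/2, hence 3|y| > 9/2.
Then |4/y − (4/3)| < 4|y − 3|/(9/2), which is < ε when |y − 3| < (9/8)ε.
Take δ = min(3/2, (9/8)ε). Then 0 < |y − 3| < δ gives both |y − 3| < 3/2 and |y − 3| < (9/8)ε, so |4/y − (4/3)| < ε.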